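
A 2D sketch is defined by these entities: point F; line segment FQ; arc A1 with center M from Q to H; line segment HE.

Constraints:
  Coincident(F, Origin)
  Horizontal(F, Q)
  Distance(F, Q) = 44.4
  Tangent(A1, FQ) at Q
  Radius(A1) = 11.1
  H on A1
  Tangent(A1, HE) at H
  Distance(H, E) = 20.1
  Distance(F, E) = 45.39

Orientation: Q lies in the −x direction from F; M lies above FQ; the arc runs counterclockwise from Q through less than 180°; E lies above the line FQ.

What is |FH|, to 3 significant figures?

35.1

F is at the origin; FQ is horizontal with |FQ| = 44.4 and Q on the −x side, so Q = (-44.4, 0.00). A1 meets FQ tangentially, so MQ is at right angles to FQ, so M = Q + (0, 11.1) = (-44.4, 11.1). Since MH ⟂ HE (tangency), |ME| = √(11.1² + 20.1²) = 23.0 regardless of where H sits on A1. So E lies on both circle(F, 45.39) and circle(M, 23.0); the above-FQ intersection is E = (-33.1, 31.1). H is the foot of the tangent from E: H = (-33.3, 11.0).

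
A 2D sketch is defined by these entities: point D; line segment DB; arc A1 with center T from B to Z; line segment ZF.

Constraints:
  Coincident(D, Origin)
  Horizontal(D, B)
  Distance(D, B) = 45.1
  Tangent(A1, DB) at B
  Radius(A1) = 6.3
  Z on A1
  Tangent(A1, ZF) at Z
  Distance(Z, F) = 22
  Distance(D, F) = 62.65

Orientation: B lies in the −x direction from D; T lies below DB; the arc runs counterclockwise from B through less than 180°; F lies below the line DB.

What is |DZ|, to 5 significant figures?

51.373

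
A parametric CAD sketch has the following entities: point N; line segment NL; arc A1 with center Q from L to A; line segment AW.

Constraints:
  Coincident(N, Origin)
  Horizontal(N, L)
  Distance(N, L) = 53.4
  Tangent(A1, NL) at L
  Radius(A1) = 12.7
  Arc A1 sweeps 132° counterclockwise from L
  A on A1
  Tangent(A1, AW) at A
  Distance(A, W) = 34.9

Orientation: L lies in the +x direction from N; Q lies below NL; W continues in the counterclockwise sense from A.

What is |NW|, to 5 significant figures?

82.176

On A1, L sits at bearing 90° from Q; a 132° counterclockwise sweep puts A at bearing 222°, so A = Q + 12.7·(cos 222°, sin 222°) = (43.962, -21.198). A1 meets AW tangentially, so QA is at right angles to AW, so AW runs along (−sin 222°, cos 222°); with |AW| = 34.9, W = (67.315, -47.134). Then |NW| = |W − N| = 82.176.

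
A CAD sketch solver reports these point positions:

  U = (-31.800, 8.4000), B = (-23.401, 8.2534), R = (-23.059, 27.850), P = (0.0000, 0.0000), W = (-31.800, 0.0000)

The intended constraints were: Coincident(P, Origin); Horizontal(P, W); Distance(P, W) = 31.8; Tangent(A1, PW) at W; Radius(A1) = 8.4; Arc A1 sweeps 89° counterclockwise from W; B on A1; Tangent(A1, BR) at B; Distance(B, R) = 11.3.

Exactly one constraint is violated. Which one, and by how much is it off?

Distance(B, R) = 11.3 — off by 8.30.

P = (0.00, 0.00) ✓; P.y = 0.00, W.y = 0.00 ✓; |PW| = 31.80 ✓; ∠(UW, WP) = 90.00° ✓; |UW| = 8.400 ✓; bearing(U→B) − bearing(U→W) = 89.00° ✓; |UB| = 8.400 ✓; ∠(UB, BR) = 90.00° ✓; |BR| = 19.60 ✗.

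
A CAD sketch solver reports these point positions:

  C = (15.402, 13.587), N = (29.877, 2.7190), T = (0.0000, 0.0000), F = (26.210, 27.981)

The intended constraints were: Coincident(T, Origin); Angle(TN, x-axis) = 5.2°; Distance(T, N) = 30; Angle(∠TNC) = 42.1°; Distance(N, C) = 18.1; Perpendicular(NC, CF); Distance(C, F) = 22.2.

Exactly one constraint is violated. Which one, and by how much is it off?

Distance(C, F) = 22.2 — off by 4.20.

T = (0.00, 0.00) ✓; TN at 5.200° ✓; |TN| = 30.00 ✓; ∠TNC = 42.10° ✓; |NC| = 18.10 ✓; ∠(NC, CF) = 90.00° ✓; |CF| = 18.00 ✗.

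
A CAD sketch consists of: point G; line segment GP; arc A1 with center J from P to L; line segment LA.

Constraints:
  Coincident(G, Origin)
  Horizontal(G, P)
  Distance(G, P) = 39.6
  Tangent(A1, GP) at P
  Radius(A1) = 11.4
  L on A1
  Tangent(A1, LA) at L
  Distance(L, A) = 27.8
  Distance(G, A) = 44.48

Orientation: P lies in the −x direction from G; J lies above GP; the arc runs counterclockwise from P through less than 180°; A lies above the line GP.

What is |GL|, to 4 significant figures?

29.95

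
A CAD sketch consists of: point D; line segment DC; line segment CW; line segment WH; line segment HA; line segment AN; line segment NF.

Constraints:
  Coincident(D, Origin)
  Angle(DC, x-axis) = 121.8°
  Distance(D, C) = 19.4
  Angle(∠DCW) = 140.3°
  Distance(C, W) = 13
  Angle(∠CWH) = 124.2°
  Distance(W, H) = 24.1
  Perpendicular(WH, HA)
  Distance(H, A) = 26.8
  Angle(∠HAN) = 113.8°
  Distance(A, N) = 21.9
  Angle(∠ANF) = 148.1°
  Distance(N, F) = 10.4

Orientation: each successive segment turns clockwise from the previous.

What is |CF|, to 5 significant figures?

23.445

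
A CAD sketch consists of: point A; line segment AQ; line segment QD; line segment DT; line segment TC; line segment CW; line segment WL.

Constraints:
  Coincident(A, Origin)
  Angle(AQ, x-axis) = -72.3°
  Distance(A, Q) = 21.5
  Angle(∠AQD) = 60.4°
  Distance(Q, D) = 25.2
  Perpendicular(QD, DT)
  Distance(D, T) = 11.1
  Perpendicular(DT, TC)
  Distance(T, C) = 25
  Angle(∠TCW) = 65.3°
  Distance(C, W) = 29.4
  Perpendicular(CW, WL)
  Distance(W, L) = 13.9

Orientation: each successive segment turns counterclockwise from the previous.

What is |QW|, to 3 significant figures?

20.0

A is at the origin; AQ runs at -72.3° with length 21.5, so Q = (6.54, -20.5). ∠AQD = 60.4° gives QD at 47.3° from the x-axis; with |QD| = 25.2, D = (23.6, -1.96). QD ⟂ DT, so DT runs at 137°; with |DT| = 11.1, T = (15.5, 5.57). The perpendicularity gives TC at right angles to DT, so TC runs at -133°; with |TC| = 25.0, C = (-1.49, -12.8). ∠TCW = 65.3° gives CW at -18.0° from the x-axis; with |CW| = 29.4, W = (26.5, -21.9). Then |QW| = |W − Q| = 20.0.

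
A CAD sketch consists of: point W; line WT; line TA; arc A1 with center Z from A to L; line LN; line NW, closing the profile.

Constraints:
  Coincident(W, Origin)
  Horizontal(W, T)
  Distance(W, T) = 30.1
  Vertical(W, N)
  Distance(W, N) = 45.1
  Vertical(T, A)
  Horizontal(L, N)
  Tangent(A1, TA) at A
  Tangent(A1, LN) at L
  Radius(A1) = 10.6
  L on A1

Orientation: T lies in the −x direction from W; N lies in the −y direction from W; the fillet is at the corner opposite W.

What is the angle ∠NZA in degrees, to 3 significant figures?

151°

The virtual corner opposite W is at (-30.1, -45.1). Since A1 is tangent to TA there, ZA ⟂ TA and A1 meets LN tangentially, so ZL is at right angles to LN, with radius 10.6, so the center Z sits 10.6 in from both sides at Z = (-19.5, -34.5). That places the tangent points at A = (-30.1, -34.5) on TA and L = (-19.5, -45.1) on LN. Then cos ∠NZA = ZN·ZA / (|ZN||ZA|), giving 151°.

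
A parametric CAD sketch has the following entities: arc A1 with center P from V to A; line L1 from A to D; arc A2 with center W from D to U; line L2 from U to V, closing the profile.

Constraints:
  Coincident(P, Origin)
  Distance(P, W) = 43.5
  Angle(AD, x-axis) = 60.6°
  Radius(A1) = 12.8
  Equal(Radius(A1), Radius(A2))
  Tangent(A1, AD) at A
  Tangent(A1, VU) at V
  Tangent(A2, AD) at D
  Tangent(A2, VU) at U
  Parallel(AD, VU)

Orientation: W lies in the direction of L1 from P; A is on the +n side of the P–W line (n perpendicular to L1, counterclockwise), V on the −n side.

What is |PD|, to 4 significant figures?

45.34

Tangency of A1 to both parallel lines with radius 12.8 puts A and V at P ± 12.8·n: A = (-11.15, 6.284), V = (11.15, -6.284). Equal radii place D and U the same way about W: D = W + 12.8·n = (10.20, 44.18), U = W − 12.8·n = (32.51, 31.61). Then |PD| = |D − P| = 45.34.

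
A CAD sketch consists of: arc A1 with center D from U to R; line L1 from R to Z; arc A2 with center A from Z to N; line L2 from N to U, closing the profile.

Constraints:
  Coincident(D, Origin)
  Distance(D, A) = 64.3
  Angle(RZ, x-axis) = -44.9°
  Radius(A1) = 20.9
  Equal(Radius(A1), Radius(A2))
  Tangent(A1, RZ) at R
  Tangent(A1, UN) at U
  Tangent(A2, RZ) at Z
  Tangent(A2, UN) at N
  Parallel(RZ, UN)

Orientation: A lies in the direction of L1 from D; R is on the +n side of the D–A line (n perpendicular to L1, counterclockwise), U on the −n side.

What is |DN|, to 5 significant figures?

67.611

The slot axis is L1's direction at -44.9°, so u = (cos -44.9°, sin -44.9°) = (0.70834, -0.70587) and n = (−sin -44.9°, cos -44.9°) = (0.70587, 0.70834). D is at the origin and A lies 64.3 along u from D, so A = 64.3·u = (45.546, -45.388). Tangency of A1 to both parallel lines with radius 20.9 puts R and U at D ± 20.9·n: R = (14.753, 14.804), U = (-14.753, -14.804). Equal radii place Z and N the same way about A: Z = A + 20.9·n = (60.299, -30.583), N = A − 20.9·n = (30.794, -60.192). Then |DN| = |N − D| = 67.611.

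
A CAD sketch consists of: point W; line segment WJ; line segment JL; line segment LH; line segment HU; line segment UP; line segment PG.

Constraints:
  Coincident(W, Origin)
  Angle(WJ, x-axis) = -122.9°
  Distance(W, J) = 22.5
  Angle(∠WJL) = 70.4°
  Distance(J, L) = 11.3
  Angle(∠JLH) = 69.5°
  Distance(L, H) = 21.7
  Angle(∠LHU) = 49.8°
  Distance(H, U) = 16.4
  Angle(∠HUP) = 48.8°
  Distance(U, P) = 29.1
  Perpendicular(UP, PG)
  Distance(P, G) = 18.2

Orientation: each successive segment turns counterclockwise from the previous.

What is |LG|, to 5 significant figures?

31.189

∠HUP = 48.8° gives UP at -1.4000° from the x-axis; with |UP| = 29.1, P = (14.046, -12.745). UP ⟂ PG, so PG runs at 88.600°; with |PG| = 18.2, G = (14.491, 5.4495). Then |LG| = |G − L| = 31.189.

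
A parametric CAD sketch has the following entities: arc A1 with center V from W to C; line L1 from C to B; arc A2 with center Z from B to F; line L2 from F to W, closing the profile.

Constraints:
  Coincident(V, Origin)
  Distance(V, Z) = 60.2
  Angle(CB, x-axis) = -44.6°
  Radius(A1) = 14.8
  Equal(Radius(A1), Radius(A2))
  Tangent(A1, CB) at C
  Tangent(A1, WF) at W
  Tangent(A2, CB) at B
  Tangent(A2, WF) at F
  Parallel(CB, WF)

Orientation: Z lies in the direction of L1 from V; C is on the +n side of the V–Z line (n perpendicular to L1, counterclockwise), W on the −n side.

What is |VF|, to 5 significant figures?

61.993

The slot axis is L1's direction at -44.6°, so u = (cos -44.6°, sin -44.6°) = (0.71203, -0.70215) and n = (−sin -44.6°, cos -44.6°) = (0.70215, 0.71203). V is at the origin and Z lies 60.2 along u from V, so Z = 60.2·u = (42.864, -42.270). Tangency of A1 to both parallel lines with radius 14.8 puts C and W at V ± 14.8·n: C = (10.392, 10.538), W = (-10.392, -10.538). Equal radii place B and F the same way about Z: B = Z + 14.8·n = (53.256, -31.732), F = Z − 14.8·n = (32.472, -52.808). Then |VF| = |F − V| = 61.993.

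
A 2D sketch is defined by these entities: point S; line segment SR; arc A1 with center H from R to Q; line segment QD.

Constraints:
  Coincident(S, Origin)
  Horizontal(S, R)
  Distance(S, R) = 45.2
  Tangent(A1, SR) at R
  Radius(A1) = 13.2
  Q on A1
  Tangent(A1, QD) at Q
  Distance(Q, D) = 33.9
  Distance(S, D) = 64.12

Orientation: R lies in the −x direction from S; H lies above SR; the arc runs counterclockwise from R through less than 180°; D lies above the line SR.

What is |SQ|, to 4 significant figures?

36.39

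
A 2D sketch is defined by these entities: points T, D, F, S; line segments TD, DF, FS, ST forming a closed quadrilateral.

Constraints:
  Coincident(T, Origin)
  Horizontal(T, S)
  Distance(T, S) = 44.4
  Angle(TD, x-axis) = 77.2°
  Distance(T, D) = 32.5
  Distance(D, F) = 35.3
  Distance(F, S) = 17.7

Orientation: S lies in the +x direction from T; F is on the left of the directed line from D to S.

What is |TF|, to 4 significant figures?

42.77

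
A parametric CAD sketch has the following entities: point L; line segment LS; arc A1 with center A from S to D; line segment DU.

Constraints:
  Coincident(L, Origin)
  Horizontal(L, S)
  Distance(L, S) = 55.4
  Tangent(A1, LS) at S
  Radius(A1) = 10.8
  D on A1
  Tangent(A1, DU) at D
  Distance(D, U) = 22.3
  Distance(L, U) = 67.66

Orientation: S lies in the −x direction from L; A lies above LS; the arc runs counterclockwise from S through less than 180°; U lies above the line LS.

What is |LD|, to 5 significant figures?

48.952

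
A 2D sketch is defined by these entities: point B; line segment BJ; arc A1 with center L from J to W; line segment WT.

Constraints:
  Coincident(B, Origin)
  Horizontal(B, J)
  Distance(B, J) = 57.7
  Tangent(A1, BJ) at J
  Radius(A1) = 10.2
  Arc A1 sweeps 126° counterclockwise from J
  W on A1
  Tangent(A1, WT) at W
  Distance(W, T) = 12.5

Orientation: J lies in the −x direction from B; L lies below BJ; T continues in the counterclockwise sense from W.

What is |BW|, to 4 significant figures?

67.91

Tangency of A1 to BJ means the radius LJ is perpendicular to BJ, so L = J + (0, -10.2) = (-57.70, -10.20). On A1, J sits at bearing 90° from L; a 126° counterclockwise sweep puts W at bearing 216°, so W = L + 10.2·(cos 216°, sin 216°) = (-65.95, -16.20). Then |BW| = |W − B| = 67.91.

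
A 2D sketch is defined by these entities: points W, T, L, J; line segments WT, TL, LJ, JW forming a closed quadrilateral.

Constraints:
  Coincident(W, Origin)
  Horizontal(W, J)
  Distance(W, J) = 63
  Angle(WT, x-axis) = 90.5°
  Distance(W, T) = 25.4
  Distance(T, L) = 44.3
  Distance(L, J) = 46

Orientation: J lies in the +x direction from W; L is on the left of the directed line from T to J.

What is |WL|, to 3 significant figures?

58.0

W is at the origin; WJ is horizontal with |WJ| = 63.0 and J in +x, so J = (63.0, 0). WT runs at 90.5° with |WT| = 25.4, so T = (-0.222, 25.4). L is determined by |TL| = 44.3 and |LJ| = 46.0 together: it lies at the intersection of circle(T, 44.3) and circle(J, 46.0). With |TJ| = 68.1, the foot of the radical line on TJ is 32.9 from T and the perpendicular offset is √(44.3² − 32.9²) = 29.6. Taking the left-of-TJ solution: L = (41.4, 40.6).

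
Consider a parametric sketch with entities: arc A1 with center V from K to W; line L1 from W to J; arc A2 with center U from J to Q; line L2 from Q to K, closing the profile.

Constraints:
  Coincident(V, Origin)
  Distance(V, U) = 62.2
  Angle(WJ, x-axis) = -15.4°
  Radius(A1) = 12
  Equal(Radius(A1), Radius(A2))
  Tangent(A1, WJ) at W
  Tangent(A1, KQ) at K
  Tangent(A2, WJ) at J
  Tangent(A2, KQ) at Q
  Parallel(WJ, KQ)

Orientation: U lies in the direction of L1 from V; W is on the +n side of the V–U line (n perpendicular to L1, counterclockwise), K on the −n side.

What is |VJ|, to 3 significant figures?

63.3

Tangency of A1 to both parallel lines with radius 12.0 puts W and K at V ± 12.0·n: W = (3.19, 11.6), K = (-3.19, -11.6). Equal radii place J and Q the same way about U: J = U + 12.0·n = (63.2, -4.95), Q = U − 12.0·n = (56.8, -28.1). Then |VJ| = |J − V| = 63.3.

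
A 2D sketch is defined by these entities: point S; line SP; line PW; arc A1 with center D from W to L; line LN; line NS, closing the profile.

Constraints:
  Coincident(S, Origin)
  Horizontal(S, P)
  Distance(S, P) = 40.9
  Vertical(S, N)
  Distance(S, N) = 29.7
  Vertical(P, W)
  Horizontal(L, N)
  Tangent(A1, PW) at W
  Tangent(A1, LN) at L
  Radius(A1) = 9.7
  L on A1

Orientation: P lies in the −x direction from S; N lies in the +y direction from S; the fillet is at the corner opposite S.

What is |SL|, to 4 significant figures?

43.08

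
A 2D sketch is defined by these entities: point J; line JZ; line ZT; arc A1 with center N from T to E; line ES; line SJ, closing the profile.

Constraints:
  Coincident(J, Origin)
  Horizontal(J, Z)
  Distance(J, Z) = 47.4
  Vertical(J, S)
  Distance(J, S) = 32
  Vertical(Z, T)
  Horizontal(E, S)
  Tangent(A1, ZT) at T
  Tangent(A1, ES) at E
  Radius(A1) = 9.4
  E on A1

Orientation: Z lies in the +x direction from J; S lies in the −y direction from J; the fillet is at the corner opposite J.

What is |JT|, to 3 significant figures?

52.5

J is at the origin; J and Z share the same y with |JZ| = 47.4 and Z on the +x side, so Z = (47.4, 0.00). JS is vertical with |JS| = 32.0 and S on the −y side, so S = (0.00, -32.0). The virtual corner opposite J is at (47.4, -32.0). Tangency of A1 to ZT means the radius NT is perpendicular to ZT and tangency of A1 to ES means the radius NE is perpendicular to ES, with radius 9.4, so the center N sits 9.4 in from both sides at N = (38.0, -22.6). That places the tangent points at T = (47.4, -22.6) on ZT and E = (38.0, -32.0) on ES. Then |JT| = |T − J| = 52.5.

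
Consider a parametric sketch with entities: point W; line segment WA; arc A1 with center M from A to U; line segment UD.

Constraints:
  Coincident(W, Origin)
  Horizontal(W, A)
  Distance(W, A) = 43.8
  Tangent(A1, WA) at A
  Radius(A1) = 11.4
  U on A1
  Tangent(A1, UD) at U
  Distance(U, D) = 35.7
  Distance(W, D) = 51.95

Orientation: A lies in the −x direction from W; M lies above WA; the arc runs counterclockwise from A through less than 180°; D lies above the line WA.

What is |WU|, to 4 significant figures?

33.91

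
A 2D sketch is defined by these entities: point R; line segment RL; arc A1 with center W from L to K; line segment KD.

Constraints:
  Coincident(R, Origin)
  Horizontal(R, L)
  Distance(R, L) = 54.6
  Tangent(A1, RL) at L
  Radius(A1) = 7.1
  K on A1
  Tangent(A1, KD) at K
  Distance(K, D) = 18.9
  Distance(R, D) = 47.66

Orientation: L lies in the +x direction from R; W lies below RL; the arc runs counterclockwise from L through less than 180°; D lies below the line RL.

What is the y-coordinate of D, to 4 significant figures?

-22.77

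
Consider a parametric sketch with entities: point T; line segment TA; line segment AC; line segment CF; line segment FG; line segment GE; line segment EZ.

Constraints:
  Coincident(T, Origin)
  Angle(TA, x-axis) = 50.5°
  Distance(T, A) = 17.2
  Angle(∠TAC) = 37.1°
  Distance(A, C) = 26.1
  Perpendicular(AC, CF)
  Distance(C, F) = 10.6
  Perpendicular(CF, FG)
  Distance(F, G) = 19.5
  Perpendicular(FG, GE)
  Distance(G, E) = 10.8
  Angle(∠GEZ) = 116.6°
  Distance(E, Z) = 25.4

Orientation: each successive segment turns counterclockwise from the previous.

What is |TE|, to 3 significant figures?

12.7

T is at the origin; TA runs at 50.5° with length 17.2, so A = (10.9, 13.3). ∠TAC = 37.1° gives AC at -167° from the x-axis; with |AC| = 26.1, C = (-14.4, 7.22). AC is perpendicular to CF, so CF runs at -76.6°; with |CF| = 10.6, F = (-12.0, -3.09). CF ⟂ FG, so FG runs at 13.4°; with |FG| = 19.5, G = (6.98, 1.43). FG ⟂ GE, so GE runs at 103°; with |GE| = 10.8, E = (4.47, 11.9). Then |TE| = |E − T| = 12.7.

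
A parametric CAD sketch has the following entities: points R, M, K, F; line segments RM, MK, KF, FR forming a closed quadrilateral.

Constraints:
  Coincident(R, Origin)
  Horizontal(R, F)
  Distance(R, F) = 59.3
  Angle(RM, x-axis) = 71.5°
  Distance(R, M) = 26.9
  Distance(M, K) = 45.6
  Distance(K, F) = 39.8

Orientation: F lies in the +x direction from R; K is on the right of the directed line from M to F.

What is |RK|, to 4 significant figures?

29.38

R is at the origin; RF is horizontal with |RF| = 59.3 and F in +x, so F = (59.3, 0). RM runs at 71.5° with |RM| = 26.9, so M = (8.535, 25.51). K is determined by |MK| = 45.6 and |KF| = 39.8 together: it lies at the intersection of circle(M, 45.6) and circle(F, 39.8). With |MF| = 56.81, the foot of the radical line on MF is 32.77 from M and the perpendicular offset is √(45.6² − 32.77²) = 31.71. Taking the right-of-MF solution: K = (23.57, -17.54).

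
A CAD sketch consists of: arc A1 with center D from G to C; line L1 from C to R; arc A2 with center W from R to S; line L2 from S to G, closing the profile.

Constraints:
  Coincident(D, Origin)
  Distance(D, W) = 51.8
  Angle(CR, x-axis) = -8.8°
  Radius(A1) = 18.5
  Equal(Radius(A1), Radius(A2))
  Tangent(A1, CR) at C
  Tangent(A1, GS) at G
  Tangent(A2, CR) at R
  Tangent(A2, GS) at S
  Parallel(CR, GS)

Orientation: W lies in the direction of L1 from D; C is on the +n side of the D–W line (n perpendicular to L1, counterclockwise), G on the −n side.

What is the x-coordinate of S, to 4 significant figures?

48.36

Tangency of A1 to both parallel lines with radius 18.5 puts C and G at D ± 18.5·n: C = (2.830, 18.28), G = (-2.830, -18.28). Equal radii place R and S the same way about W: R = W + 18.5·n = (54.02, 10.36), S = W − 18.5·n = (48.36, -26.21). So S.x = 48.36.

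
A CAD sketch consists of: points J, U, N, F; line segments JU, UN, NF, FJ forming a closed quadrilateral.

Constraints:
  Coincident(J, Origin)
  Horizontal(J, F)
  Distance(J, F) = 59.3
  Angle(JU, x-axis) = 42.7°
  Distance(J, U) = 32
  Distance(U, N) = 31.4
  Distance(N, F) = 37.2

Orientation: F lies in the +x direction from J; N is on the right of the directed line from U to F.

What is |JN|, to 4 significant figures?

25.32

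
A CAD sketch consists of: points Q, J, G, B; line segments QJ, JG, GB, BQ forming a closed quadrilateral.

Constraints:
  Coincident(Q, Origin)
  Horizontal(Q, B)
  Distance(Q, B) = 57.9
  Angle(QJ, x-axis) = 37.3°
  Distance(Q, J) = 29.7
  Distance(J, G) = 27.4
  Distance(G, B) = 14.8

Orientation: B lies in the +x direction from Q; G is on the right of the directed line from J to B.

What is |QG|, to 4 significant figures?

43.17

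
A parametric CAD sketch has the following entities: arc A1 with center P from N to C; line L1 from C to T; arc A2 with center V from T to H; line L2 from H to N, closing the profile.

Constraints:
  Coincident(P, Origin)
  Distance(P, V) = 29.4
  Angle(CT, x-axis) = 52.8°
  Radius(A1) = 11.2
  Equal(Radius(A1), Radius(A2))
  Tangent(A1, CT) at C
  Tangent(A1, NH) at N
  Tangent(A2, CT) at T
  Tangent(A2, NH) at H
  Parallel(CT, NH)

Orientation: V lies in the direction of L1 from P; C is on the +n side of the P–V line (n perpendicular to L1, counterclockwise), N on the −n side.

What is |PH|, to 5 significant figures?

31.461

The slot axis is L1's direction at 52.8°, so u = (cos 52.8°, sin 52.8°) = (0.60460, 0.79653) and n = (−sin 52.8°, cos 52.8°) = (-0.79653, 0.60460). P is at the origin and V lies 29.4 along u from P, so V = 29.4·u = (17.775, 23.418). Tangency of A1 to both parallel lines with radius 11.2 puts C and N at P ± 11.2·n: C = (-8.9211, 6.7715), N = (8.9211, -6.7715). Equal radii place T and H the same way about V: T = V + 11.2·n = (8.8541, 30.189), H = V − 11.2·n = (26.696, 16.646). Then |PH| = |H − P| = 31.461.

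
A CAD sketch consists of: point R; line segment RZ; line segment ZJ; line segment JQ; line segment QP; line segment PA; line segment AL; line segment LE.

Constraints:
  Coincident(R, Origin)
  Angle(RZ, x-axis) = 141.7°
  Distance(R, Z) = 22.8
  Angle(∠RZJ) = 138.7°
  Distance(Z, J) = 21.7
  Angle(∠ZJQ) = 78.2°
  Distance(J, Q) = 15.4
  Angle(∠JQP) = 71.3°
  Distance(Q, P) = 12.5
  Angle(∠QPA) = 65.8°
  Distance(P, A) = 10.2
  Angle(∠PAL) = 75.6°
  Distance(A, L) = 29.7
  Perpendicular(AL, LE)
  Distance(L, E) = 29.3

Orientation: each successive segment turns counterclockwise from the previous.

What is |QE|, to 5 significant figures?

32.302

∠PAL = 75.6° gives AL at -107.90° from the x-axis; with |AL| = 29.7, L = (-42.956, -17.807). AL is perpendicular to LE, so LE runs at -17.900°; with |LE| = 29.3, E = (-15.074, -26.812). Then |QE| = |E − Q| = 32.302.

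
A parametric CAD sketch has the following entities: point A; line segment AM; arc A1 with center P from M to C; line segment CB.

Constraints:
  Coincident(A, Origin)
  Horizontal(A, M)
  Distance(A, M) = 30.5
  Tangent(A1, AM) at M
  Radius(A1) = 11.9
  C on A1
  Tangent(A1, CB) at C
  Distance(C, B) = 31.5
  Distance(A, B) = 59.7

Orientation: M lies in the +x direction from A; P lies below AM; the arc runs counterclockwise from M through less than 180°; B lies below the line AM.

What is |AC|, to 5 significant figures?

28.442

A is at the origin; A and M share the same y with |AM| = 30.5 and M on the +x side, so M = (30.500, 0.0000). Since A1 is tangent to AM there, PM ⟂ AM, so P = M + (0, -11.9) = (30.500, -11.900). Since PC ⟂ CB (tangency), |PB| = √(11.9² + 31.5²) = 33.673 regardless of where C sits on A1. So B lies on both circle(A, 59.7) and circle(P, 33.673); the below-AM intersection is B = (40.186, -44.150). C is the foot of the tangent from B: C = (21.048, -19.130).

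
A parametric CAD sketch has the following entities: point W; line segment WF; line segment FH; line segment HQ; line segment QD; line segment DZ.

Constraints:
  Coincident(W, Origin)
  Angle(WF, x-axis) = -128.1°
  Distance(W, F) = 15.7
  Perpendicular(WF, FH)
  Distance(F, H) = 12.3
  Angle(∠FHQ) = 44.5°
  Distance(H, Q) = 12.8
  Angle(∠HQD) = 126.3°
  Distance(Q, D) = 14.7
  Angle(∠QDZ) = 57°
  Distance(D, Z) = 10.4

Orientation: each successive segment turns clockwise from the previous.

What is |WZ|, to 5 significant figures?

17.339

∠HQD = 126.3° gives QD at -47.300° from the x-axis; with |QD| = 14.7, D = (3.3224, -14.142). ∠QDZ = 57.0° gives DZ at -170.30° from the x-axis; with |DZ| = 10.4, Z = (-6.9289, -15.894). Then |WZ| = |Z − W| = 17.339.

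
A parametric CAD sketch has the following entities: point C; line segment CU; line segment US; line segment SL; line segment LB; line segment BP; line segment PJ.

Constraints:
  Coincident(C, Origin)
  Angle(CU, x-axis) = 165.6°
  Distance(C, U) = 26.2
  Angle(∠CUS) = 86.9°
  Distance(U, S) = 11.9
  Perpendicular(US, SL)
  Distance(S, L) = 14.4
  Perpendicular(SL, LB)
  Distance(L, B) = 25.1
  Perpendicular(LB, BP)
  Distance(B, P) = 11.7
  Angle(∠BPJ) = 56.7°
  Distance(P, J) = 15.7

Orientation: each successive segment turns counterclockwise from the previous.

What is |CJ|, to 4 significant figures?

14.92

LB is perpendicular to BP, so BP runs at 168.7°; with |BP| = 11.7, P = (-20.14, 18.93). ∠BPJ = 56.7° gives PJ at -68.00° from the x-axis; with |PJ| = 15.7, J = (-14.26, 4.374). Then |CJ| = |J − C| = 14.92.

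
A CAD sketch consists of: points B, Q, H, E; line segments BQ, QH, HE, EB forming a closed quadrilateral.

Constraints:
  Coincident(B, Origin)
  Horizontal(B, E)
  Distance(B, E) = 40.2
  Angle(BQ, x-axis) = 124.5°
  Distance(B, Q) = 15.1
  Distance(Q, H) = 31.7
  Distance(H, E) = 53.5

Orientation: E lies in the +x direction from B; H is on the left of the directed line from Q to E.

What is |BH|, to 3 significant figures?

41.2

Checks: B.y = 0.00, E.y = 0.00 ✓; |QH| = 31.70 ✓; |HE| = 53.50 ✓.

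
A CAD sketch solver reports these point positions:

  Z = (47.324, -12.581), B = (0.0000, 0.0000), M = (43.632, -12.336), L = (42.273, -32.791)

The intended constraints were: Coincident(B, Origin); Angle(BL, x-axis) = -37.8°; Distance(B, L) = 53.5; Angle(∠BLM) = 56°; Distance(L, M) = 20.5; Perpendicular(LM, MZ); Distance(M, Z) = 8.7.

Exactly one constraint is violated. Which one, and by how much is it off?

Distance(M, Z) = 8.7 — off by 5.00.

B = (0.00, 0.00) ✓; BL at -37.80° ✓; |BL| = 53.50 ✓; ∠BLM = 56.00° ✓; |LM| = 20.50 ✓; ∠(LM, MZ) = 90.00° ✓; |MZ| = 3.700 ✗.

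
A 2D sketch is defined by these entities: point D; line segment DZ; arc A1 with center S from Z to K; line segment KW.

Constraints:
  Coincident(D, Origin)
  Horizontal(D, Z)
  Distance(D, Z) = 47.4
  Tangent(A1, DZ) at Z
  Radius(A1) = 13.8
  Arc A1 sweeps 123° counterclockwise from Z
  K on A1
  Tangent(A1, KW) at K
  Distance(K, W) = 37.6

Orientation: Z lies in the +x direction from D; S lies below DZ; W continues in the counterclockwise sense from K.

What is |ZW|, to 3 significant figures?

53.6

D is at the origin; D and Z share the same y with |DZ| = 47.4 and Z on the +x side, so Z = (47.4, 0.00). Tangency of A1 to DZ means the radius SZ is perpendicular to DZ, so S = Z + (0, -13.8) = (47.4, -13.8). On A1, Z sits at bearing 90° from S; a 123° counterclockwise sweep puts K at bearing 213°, so K = S + 13.8·(cos 213°, sin 213°) = (35.8, -21.3). Since A1 is tangent to KW there, SK ⟂ KW, so KW runs along (−sin 213°, cos 213°); with |KW| = 37.6, W = (56.3, -52.9). Then |ZW| = |W − Z| = 53.6.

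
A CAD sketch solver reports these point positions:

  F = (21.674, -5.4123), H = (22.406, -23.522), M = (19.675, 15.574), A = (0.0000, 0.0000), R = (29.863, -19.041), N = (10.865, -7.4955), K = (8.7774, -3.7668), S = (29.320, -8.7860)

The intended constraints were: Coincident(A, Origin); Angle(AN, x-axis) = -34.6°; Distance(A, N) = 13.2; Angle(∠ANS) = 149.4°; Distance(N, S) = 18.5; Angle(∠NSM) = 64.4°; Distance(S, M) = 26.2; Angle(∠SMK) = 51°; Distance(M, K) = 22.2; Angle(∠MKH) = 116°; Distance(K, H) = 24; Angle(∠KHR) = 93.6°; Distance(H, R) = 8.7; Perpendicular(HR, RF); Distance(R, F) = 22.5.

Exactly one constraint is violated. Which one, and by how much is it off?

Distance(R, F) = 22.5 — off by 6.60.

A = (0.00, 0.00) ✓; AN at -34.60° ✓; |AN| = 13.20 ✓; ∠ANS = 149.4° ✓; |NS| = 18.50 ✓; ∠NSM = 64.40° ✓; |SM| = 26.20 ✓; ∠SMK = 51.00° ✓; |MK| = 22.20 ✓; ∠MKH = 116.0° ✓; |KH| = 24.00 ✓; ∠KHR = 93.60° ✓; |HR| = 8.700 ✓; ∠(HR, RF) = 90.00° ✓; |RF| = 15.90 ✗.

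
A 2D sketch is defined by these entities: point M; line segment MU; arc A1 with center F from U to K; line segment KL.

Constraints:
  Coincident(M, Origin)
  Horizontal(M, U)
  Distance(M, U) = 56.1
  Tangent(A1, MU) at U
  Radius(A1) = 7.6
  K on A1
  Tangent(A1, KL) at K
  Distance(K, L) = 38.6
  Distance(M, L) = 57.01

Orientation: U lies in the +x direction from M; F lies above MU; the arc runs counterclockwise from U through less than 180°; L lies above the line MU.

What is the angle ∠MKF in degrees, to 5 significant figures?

27.320°

M is at the origin; M and U share the same y with |MU| = 56.1 and U on the +x side, so U = (56.100, 0.0000). The tangent condition forces FU to be normal to MU, so F = U + (0, 7.6) = (56.100, 7.6000). Since FK ⟂ KL (tangency), |FL| = √(7.6² + 38.6²) = 39.341 regardless of where K sits on A1. So L lies on both circle(M, 57.01) and circle(F, 39.341); the above-MU intersection is L = (37.978, 42.519). K is the foot of the tangent from L: K = (62.042, 12.338).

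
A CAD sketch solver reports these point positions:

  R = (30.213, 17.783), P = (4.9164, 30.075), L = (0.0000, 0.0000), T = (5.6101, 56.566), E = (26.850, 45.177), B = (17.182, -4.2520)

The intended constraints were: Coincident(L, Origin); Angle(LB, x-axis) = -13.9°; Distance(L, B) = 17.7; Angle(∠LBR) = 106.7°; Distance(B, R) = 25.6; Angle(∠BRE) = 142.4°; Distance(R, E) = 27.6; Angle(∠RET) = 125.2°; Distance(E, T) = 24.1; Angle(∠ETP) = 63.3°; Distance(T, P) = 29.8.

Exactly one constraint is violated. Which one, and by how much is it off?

Distance(T, P) = 29.8 — off by 3.30.

L = (0.00, 0.00) ✓; LB at -13.90° ✓; |LB| = 17.70 ✓; ∠LBR = 106.7° ✓; |BR| = 25.60 ✓; ∠BRE = 142.4° ✓; |RE| = 27.60 ✓; ∠RET = 125.2° ✓; |ET| = 24.10 ✓; ∠ETP = 63.30° ✓; |TP| = 26.50 ✗.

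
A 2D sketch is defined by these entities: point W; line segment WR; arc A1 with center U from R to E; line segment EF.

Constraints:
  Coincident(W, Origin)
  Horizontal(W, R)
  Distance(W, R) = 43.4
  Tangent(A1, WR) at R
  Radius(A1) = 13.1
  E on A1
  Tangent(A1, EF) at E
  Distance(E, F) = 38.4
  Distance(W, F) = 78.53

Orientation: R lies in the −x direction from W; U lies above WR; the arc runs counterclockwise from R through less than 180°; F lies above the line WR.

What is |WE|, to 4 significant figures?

40.61

Checks: |UE| = 13.10 ✓; ∠(UE, EF) = 90.00° ✓; |EF| = 38.40 ✓; |WF| = 78.53 ✓.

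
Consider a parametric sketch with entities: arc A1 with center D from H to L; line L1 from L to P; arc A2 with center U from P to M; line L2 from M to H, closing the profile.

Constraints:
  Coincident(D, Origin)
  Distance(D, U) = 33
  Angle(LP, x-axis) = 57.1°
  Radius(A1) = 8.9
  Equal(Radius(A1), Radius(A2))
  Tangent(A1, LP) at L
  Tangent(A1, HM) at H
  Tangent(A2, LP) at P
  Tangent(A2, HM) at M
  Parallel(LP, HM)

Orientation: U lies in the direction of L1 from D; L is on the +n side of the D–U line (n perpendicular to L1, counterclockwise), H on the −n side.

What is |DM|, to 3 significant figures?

34.2

The slot axis is L1's direction at 57.1°, so u = (cos 57.1°, sin 57.1°) = (0.543, 0.840) and n = (−sin 57.1°, cos 57.1°) = (-0.840, 0.543). D is at the origin and U lies 33.0 along u from D, so U = 33.0·u = (17.9, 27.7). Tangency of A1 to both parallel lines with radius 8.9 puts L and H at D ± 8.9·n: L = (-7.47, 4.83), H = (7.47, -4.83). Equal radii place P and M the same way about U: P = U + 8.9·n = (10.5, 32.5), M = U − 8.9·n = (25.4, 22.9). Then |DM| = |M − D| = 34.2.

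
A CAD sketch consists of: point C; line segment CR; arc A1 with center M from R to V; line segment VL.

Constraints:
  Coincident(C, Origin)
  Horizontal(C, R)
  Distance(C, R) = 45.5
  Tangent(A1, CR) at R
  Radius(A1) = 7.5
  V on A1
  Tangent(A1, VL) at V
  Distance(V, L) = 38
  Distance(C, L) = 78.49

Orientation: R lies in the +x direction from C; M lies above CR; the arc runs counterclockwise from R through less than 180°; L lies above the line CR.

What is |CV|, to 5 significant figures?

52.499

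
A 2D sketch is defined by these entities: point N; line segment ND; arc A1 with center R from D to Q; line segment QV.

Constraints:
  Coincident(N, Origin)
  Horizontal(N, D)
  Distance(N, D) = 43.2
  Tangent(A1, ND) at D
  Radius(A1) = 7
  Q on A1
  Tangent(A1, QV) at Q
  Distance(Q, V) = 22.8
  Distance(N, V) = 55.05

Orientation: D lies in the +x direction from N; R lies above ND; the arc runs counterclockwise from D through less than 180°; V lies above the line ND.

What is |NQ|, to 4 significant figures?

50.76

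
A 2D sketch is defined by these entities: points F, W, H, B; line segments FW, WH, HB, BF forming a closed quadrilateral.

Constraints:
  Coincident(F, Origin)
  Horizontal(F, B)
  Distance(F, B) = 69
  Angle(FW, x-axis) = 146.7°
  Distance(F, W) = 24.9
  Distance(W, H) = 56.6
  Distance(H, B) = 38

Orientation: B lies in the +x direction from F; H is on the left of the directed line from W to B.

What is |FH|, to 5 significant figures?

39.967

Checks: F.y = 0.00, B.y = 0.00 ✓; |WH| = 56.60 ✓; |HB| = 38.00 ✓.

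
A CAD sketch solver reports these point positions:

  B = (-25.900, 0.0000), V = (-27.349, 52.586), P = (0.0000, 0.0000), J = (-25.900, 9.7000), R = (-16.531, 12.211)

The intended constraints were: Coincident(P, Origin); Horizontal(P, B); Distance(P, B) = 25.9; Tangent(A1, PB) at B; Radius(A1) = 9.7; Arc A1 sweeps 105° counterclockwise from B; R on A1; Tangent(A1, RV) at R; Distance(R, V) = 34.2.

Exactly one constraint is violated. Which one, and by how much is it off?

Distance(R, V) = 34.2 — off by 7.60.

P = (0.00, 0.00) ✓; P.y = 0.00, B.y = 0.00 ✓; |PB| = 25.90 ✓; ∠(JB, BP) = 90.00° ✓; |JB| = 9.700 ✓; bearing(J→R) − bearing(J→B) = 105.0° ✓; |JR| = 9.700 ✓; ∠(JR, RV) = 90.00° ✓; |RV| = 41.80 ✗.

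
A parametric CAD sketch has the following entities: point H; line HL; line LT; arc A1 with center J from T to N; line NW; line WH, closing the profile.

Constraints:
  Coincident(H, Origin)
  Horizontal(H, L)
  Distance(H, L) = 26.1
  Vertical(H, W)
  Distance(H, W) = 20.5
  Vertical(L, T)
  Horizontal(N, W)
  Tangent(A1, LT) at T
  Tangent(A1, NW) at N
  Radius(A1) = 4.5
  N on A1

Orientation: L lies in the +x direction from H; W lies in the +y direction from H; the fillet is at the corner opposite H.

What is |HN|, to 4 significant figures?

29.78

H is at the origin; HL is horizontal with |HL| = 26.1 and L on the +x side, so L = (26.10, 0.000). HW is vertical with |HW| = 20.5 and W on the +y side, so W = (0.000, 20.50). The virtual corner opposite H is at (26.10, 20.50). Tangency of A1 to LT means the radius JT is perpendicular to LT and since A1 is tangent to NW there, JN ⟂ NW, with radius 4.5, so the center J sits 4.5 in from both sides at J = (21.60, 16.00). That places the tangent points at T = (26.10, 16.00) on LT and N = (21.60, 20.50) on NW. Then |HN| = |N − H| = 29.78.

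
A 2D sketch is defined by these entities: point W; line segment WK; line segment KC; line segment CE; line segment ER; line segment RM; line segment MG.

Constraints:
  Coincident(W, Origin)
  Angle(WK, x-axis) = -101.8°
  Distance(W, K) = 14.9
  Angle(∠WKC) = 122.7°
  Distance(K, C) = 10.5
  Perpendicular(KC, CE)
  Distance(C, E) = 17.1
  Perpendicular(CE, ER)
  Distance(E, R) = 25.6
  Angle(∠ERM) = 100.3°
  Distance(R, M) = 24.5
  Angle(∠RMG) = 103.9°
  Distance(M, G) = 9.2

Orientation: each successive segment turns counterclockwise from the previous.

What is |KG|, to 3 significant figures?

15.5

∠ERM = 100.3° gives RM at -145° from the x-axis; with |RM| = 24.5, M = (-21.9, -5.93). ∠RMG = 103.9° gives MG at -68.7° from the x-axis; with |MG| = 9.2, G = (-18.5, -14.5). Then |KG| = |G − K| = 15.5.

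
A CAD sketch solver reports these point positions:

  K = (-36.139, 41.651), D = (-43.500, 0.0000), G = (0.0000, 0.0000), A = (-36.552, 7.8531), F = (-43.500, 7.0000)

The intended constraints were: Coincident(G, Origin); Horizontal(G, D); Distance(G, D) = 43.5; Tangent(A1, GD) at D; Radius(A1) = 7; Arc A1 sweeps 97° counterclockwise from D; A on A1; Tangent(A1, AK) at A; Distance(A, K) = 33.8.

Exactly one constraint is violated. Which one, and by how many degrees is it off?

Tangent(A1, AK) at A — off by 7.70°.

G = (0.00, 0.00) ✓; G.y = 0.00, D.y = 0.00 ✓; |GD| = 43.50 ✓; ∠(FD, DG) = 90.00° ✓; |FD| = 7.000 ✓; bearing(F→A) − bearing(F→D) = 97.00° ✓; |FA| = 7.000 ✓; ∠(FA, AK) = 97.70° ✗; |AK| = 33.80 ✓.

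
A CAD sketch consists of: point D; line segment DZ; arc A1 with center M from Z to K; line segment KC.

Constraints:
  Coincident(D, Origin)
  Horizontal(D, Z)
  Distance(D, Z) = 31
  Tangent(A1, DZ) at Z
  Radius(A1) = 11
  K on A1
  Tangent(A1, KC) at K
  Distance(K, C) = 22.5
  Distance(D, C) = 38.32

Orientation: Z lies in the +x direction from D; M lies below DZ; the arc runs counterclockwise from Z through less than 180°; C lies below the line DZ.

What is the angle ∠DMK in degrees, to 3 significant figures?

17.6°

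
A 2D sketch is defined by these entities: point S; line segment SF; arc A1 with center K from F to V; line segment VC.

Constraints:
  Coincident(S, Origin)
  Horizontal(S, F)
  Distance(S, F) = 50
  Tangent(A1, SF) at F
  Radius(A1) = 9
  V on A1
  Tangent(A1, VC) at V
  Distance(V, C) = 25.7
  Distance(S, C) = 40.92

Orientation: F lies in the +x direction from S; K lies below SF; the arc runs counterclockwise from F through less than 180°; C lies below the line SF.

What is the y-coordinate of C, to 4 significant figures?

-27.65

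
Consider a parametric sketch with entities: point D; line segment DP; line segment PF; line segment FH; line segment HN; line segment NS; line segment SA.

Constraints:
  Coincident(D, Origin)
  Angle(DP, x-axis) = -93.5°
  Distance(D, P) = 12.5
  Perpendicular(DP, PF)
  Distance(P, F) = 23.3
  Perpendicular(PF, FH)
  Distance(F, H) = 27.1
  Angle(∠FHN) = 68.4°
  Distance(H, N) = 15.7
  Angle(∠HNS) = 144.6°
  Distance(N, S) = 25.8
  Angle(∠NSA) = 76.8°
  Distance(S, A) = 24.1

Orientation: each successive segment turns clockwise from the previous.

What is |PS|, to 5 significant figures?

5.3586

∠FHN = 68.4° gives HN at -25.100° from the x-axis; with |HN| = 15.7, N = (-8.1478, 9.3353). ∠HNS = 144.6° gives NS at -60.500° from the x-axis; with |NS| = 25.8, S = (4.5567, -13.120). Then |PS| = |S − P| = 5.3586.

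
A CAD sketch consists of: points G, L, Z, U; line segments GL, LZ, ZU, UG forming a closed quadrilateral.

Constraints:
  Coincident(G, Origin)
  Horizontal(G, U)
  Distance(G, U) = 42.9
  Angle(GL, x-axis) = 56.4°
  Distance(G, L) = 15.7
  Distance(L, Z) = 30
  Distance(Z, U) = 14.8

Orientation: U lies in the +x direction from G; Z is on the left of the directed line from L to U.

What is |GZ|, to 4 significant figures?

41.19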